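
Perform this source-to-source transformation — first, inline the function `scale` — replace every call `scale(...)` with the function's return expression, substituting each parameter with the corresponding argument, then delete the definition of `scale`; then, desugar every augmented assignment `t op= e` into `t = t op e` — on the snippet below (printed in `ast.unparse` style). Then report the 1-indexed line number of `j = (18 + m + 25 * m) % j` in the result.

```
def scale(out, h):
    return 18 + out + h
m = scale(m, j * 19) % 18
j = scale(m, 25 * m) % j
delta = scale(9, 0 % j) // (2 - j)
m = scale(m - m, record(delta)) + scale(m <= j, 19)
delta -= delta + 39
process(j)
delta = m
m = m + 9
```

2

Transformed code:
m = (18 + m + j * 19) % 18
j = (18 + m + 25 * m) % j
delta = (18 + 9 + 0 % j) // (2 - j)
m = 18 + (m - m) + record(delta) + (18 + (m <= j) + 19)
delta = delta - (delta + 39)
process(j)
delta = m
m = m + 9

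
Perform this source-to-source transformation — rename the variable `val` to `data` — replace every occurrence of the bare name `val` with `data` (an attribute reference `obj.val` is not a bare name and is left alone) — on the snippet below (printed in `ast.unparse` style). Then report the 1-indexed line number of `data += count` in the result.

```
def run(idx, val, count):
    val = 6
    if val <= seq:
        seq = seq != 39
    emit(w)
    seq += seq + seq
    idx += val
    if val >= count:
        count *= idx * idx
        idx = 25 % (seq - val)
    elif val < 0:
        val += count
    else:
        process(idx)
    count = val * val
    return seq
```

12

Transformed code:
def run(idx, data, count):
    data = 6
    if data <= seq:
        seq = seq != 39
    emit(w)
    seq += seq + seq
    idx += data
    if data >= count:
        count *= idx * idx
        idx = 25 % (seq - data)
    elif data < 0:
        data += count
    else:
        process(idx)
    count = data * data
    return seq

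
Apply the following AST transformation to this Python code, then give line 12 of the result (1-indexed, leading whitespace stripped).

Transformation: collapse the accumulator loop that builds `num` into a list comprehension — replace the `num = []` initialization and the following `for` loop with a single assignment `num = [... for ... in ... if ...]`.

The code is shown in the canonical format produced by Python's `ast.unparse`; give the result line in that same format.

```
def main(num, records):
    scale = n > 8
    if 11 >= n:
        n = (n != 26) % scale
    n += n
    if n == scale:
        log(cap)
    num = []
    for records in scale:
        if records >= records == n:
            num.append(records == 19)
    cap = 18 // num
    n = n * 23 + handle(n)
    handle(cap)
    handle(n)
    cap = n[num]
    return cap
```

Transformed code:
def main(num, records):
    scale = n > 8
    if 11 >= n:
        n = (n != 26) % scale
    n += n
    if n == scale:
        log(cap)
    num = [records == 19 for records in scale if records >= records == n]
    cap = 18 // num
    n = n * 23 + handle(n)
    handle(cap)
    handle(n)
    cap = n[num]
    return cap

handle(n)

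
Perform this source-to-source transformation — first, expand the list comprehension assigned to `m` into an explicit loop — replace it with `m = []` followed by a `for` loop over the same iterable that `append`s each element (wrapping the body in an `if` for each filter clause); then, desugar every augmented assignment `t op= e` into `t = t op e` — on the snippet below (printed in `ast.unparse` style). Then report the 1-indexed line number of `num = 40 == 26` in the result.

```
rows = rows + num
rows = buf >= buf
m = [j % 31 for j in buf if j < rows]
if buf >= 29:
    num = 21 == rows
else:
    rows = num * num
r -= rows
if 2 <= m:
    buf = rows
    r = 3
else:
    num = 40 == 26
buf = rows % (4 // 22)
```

Transformed code:
rows = rows + num
rows = buf >= buf
m = []
for j in buf:
    if j < rows:
        m.append(j % 31)
if buf >= 29:
    num = 21 == rows
else:
    rows = num * num
r = r - rows
if 2 <= m:
    buf = rows
    r = 3
else:
    num = 40 == 26
buf = rows % (4 // 22)

16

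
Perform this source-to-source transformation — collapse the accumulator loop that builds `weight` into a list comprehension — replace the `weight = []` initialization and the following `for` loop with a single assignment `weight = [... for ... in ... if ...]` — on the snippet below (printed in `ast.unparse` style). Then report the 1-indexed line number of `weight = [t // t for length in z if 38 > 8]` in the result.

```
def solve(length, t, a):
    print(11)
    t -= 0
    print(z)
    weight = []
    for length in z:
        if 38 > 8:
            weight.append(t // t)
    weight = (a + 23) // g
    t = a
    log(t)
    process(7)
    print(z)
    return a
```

Transformed code:
def solve(length, t, a):
    print(11)
    t -= 0
    print(z)
    weight = [t // t for length in z if 38 > 8]
    weight = (a + 23) // g
    t = a
    log(t)
    process(7)
    print(z)
    return a

5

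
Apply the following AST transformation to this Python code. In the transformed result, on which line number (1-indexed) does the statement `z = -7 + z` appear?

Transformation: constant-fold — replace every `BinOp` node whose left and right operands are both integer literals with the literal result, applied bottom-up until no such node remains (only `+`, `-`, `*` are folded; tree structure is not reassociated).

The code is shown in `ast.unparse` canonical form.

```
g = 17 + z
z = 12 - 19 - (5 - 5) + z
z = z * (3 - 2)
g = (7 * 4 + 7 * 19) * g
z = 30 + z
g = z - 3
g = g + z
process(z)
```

2

Transformed code:
g = 17 + z
z = -7 + z
z = z * 1
g = 161 * g
z = 30 + z
g = z - 3
g = g + z
process(z)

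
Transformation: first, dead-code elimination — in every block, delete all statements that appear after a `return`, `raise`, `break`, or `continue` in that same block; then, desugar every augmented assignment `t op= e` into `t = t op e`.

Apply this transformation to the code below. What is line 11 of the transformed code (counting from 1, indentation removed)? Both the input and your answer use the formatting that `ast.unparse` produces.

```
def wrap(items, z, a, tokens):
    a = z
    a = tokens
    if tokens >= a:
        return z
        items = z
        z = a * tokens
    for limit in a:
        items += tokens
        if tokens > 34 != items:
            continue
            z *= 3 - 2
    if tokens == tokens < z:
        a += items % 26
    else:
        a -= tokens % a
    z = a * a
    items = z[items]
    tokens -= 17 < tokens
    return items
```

a = a + items % 26

Transformed code:
def wrap(items, z, a, tokens):
    a = z
    a = tokens
    if tokens >= a:
        return z
    for limit in a:
        items = items + tokens
        if tokens > 34 != items:
            continue
    if tokens == tokens < z:
        a = a + items % 26
    else:
        a = a - tokens % a
    z = a * a
    items = z[items]
    tokens = tokens - (17 < tokens)
    return items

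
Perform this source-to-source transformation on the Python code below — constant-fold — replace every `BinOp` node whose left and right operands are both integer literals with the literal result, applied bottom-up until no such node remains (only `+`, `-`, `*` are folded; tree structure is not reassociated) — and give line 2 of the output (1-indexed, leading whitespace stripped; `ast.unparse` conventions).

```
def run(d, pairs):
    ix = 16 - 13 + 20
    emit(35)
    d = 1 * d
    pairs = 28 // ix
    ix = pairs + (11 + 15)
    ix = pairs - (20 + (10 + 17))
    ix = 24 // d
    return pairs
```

ix = 23

Transformed code:
def run(d, pairs):
    ix = 23
    emit(35)
    d = 1 * d
    pairs = 28 // ix
    ix = pairs + 26
    ix = pairs - 47
    ix = 24 // d
    return pairs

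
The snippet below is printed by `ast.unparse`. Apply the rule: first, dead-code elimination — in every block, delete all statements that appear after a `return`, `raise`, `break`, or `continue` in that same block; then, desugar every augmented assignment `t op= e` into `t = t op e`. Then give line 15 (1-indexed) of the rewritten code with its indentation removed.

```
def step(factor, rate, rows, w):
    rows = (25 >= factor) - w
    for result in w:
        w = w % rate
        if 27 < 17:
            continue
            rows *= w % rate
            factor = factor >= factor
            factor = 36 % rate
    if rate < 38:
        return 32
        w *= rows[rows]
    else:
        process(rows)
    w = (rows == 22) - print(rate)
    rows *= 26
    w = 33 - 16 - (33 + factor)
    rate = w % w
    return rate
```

return rate

Transformed code:
def step(factor, rate, rows, w):
    rows = (25 >= factor) - w
    for result in w:
        w = w % rate
        if 27 < 17:
            continue
    if rate < 38:
        return 32
    else:
        process(rows)
    w = (rows == 22) - print(rate)
    rows = rows * 26
    w = 33 - 16 - (33 + factor)
    rate = w % w
    return rate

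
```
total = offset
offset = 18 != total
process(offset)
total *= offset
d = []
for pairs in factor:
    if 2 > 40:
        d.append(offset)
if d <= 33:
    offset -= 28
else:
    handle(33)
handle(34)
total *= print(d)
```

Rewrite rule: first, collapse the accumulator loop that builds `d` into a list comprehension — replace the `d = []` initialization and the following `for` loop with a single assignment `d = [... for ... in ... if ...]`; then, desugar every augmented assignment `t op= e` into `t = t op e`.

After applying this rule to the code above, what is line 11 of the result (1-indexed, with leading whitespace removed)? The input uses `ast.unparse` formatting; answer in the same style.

total = total * print(d)

Transformed code:
total = offset
offset = 18 != total
process(offset)
total = total * offset
d = [offset for pairs in factor if 2 > 40]
if d <= 33:
    offset = offset - 28
else:
    handle(33)
handle(34)
total = total * print(d)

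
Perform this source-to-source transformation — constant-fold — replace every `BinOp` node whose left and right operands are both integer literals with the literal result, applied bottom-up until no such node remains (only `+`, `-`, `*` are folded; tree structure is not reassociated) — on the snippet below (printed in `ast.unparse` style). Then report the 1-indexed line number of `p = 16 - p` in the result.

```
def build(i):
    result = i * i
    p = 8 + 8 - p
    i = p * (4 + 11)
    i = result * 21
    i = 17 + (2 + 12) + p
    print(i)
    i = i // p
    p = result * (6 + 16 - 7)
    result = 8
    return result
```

3

Transformed code:
def build(i):
    result = i * i
    p = 16 - p
    i = p * 15
    i = result * 21
    i = 31 + p
    print(i)
    i = i // p
    p = result * 15
    result = 8
    return result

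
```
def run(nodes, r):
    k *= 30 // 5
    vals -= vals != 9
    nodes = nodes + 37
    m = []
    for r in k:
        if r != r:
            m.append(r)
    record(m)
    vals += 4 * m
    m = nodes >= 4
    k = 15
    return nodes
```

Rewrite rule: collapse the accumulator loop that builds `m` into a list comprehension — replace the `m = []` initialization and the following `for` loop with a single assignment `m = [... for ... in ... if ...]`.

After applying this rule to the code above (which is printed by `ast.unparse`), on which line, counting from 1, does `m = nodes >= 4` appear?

8

Transformed code:
def run(nodes, r):
    k *= 30 // 5
    vals -= vals != 9
    nodes = nodes + 37
    m = [r for r in k if r != r]
    record(m)
    vals += 4 * m
    m = nodes >= 4
    k = 15
    return nodes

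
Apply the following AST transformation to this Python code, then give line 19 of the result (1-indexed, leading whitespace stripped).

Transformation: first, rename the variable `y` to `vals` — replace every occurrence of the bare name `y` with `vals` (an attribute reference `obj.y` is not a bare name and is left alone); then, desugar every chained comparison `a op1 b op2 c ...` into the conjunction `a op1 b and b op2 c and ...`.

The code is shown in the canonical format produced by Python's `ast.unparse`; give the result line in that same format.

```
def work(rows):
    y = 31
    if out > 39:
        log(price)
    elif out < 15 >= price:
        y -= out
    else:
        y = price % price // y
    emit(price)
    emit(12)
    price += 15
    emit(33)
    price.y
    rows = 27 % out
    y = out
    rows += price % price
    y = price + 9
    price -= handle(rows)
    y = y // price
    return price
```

Transformed code:
def work(rows):
    vals = 31
    if out > 39:
        log(price)
    elif out < 15 and 15 >= price:
        vals -= out
    else:
        vals = price % price // vals
    emit(price)
    emit(12)
    price += 15
    emit(33)
    price.y
    rows = 27 % out
    vals = out
    rows += price % price
    vals = price + 9
    price -= handle(rows)
    vals = vals // price
    return price

vals = vals // price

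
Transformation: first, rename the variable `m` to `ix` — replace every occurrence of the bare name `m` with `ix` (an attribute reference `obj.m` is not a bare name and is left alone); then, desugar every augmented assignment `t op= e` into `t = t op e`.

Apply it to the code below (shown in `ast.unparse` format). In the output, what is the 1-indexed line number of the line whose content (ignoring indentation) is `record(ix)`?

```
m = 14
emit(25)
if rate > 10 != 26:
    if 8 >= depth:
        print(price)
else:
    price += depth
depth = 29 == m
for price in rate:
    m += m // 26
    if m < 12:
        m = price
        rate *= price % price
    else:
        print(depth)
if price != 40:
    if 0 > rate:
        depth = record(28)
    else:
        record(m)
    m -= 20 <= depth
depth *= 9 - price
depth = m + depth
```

20

Transformed code:
ix = 14
emit(25)
if rate > 10 != 26:
    if 8 >= depth:
        print(price)
else:
    price = price + depth
depth = 29 == ix
for price in rate:
    ix = ix + ix // 26
    if ix < 12:
        ix = price
        rate = rate * (price % price)
    else:
        print(depth)
if price != 40:
    if 0 > rate:
        depth = record(28)
    else:
        record(ix)
    ix = ix - (20 <= depth)
depth = depth * (9 - price)
depth = ix + depth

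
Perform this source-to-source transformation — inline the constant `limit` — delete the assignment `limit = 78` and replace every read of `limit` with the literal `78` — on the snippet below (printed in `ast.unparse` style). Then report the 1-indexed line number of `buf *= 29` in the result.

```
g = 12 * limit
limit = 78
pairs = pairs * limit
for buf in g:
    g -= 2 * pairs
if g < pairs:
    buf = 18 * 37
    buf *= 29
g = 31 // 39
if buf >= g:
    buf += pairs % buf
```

7

Transformed code:
g = 12 * 78
pairs = pairs * 78
for buf in g:
    g -= 2 * pairs
if g < pairs:
    buf = 18 * 37
    buf *= 29
g = 31 // 39
if buf >= g:
    buf += pairs % buf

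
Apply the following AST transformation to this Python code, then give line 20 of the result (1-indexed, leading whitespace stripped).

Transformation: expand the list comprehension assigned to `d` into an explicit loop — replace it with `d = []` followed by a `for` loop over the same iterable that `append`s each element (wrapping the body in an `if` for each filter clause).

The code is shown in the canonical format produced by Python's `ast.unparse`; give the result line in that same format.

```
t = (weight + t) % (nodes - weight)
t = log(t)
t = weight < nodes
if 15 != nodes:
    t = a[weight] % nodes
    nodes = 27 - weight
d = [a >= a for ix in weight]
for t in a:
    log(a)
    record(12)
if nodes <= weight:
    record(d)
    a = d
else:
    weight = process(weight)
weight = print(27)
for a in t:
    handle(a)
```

Transformed code:
t = (weight + t) % (nodes - weight)
t = log(t)
t = weight < nodes
if 15 != nodes:
    t = a[weight] % nodes
    nodes = 27 - weight
d = []
for ix in weight:
    d.append(a >= a)
for t in a:
    log(a)
    record(12)
if nodes <= weight:
    record(d)
    a = d
else:
    weight = process(weight)
weight = print(27)
for a in t:
    handle(a)

handle(a)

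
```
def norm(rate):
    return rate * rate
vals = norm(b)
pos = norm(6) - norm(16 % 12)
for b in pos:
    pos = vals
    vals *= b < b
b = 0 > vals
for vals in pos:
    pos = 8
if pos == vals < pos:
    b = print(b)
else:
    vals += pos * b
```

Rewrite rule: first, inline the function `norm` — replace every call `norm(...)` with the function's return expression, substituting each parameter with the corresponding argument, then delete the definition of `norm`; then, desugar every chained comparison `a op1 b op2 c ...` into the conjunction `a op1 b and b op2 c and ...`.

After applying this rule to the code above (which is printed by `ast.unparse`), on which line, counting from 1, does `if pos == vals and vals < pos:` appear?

9

Transformed code:
vals = b * b
pos = 6 * 6 - 16 % 12 * (16 % 12)
for b in pos:
    pos = vals
    vals *= b < b
b = 0 > vals
for vals in pos:
    pos = 8
if pos == vals and vals < pos:
    b = print(b)
else:
    vals += pos * b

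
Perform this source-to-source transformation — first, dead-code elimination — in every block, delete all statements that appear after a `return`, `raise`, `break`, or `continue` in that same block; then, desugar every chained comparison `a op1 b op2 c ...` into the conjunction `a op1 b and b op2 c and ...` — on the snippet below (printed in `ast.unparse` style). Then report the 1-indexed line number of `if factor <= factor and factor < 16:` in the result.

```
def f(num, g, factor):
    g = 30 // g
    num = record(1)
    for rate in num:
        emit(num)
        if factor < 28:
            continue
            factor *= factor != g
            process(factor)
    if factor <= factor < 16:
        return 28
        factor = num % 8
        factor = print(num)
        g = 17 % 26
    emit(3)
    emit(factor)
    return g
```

8

Transformed code:
def f(num, g, factor):
    g = 30 // g
    num = record(1)
    for rate in num:
        emit(num)
        if factor < 28:
            continue
    if factor <= factor and factor < 16:
        return 28
    emit(3)
    emit(factor)
    return g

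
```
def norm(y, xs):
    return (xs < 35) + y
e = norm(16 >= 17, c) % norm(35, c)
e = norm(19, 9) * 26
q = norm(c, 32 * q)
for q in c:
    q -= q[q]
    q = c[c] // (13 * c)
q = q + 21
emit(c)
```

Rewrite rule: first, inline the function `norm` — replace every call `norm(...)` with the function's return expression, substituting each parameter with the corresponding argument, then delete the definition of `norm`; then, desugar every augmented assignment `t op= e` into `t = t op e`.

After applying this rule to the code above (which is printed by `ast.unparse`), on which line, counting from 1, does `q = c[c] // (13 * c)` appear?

Transformed code:
e = ((c < 35) + (16 >= 17)) % ((c < 35) + 35)
e = ((9 < 35) + 19) * 26
q = (32 * q < 35) + c
for q in c:
    q = q - q[q]
    q = c[c] // (13 * c)
q = q + 21
emit(c)

6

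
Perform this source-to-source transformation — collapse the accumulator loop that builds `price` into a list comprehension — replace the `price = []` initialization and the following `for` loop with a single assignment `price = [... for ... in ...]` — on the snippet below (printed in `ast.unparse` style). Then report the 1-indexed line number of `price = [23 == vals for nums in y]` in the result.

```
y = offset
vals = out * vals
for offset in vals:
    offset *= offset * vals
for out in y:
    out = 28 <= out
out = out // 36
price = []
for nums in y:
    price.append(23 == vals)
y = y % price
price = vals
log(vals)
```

Transformed code:
y = offset
vals = out * vals
for offset in vals:
    offset *= offset * vals
for out in y:
    out = 28 <= out
out = out // 36
price = [23 == vals for nums in y]
y = y % price
price = vals
log(vals)

8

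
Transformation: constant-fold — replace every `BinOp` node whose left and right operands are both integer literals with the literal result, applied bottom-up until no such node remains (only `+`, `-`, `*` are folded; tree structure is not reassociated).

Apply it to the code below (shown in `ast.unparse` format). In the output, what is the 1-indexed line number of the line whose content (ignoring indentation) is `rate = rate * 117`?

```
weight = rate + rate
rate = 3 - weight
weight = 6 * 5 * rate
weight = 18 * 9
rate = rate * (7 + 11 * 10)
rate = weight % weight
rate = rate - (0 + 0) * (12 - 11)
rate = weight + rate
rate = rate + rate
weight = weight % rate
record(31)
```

Transformed code:
weight = rate + rate
rate = 3 - weight
weight = 30 * rate
weight = 162
rate = rate * 117
rate = weight % weight
rate = rate - 0
rate = weight + rate
rate = rate + rate
weight = weight % rate
record(31)

5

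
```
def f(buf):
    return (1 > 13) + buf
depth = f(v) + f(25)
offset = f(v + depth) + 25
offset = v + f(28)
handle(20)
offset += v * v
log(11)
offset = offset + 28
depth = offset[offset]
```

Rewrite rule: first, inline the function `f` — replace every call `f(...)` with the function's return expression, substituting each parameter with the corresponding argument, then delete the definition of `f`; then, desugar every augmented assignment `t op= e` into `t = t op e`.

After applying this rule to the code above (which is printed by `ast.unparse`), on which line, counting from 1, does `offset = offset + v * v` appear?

Transformed code:
depth = (1 > 13) + v + ((1 > 13) + 25)
offset = (1 > 13) + (v + depth) + 25
offset = v + ((1 > 13) + 28)
handle(20)
offset = offset + v * v
log(11)
offset = offset + 28
depth = offset[offset]

5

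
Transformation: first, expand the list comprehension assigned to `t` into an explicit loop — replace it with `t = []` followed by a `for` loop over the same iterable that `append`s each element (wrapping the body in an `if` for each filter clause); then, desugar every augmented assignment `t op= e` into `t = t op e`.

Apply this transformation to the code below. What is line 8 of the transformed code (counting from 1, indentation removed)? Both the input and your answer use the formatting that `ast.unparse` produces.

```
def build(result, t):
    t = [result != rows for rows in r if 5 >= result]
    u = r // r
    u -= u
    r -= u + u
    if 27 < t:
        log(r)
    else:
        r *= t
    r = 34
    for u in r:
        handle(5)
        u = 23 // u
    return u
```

Transformed code:
def build(result, t):
    t = []
    for rows in r:
        if 5 >= result:
            t.append(result != rows)
    u = r // r
    u = u - u
    r = r - (u + u)
    if 27 < t:
        log(r)
    else:
        r = r * t
    r = 34
    for u in r:
        handle(5)
        u = 23 // u
    return u

r = r - (u + u)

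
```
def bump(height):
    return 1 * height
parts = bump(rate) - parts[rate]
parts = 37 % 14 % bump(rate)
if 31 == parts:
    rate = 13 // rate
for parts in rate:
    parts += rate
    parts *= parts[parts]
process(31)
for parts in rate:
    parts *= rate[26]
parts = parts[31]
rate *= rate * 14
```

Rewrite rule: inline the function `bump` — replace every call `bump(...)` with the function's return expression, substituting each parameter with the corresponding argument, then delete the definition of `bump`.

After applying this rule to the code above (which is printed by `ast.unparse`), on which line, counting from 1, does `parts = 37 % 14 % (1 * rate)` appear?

2

Transformed code:
parts = 1 * rate - parts[rate]
parts = 37 % 14 % (1 * rate)
if 31 == parts:
    rate = 13 // rate
for parts in rate:
    parts += rate
    parts *= parts[parts]
process(31)
for parts in rate:
    parts *= rate[26]
parts = parts[31]
rate *= rate * 14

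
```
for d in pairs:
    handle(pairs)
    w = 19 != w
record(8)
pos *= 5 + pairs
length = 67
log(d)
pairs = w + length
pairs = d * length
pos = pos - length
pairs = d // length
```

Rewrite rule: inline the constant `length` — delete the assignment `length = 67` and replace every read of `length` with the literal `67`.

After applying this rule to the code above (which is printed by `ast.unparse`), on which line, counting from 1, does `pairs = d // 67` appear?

10

Transformed code:
for d in pairs:
    handle(pairs)
    w = 19 != w
record(8)
pos *= 5 + pairs
log(d)
pairs = w + 67
pairs = d * 67
pos = pos - 67
pairs = d // 67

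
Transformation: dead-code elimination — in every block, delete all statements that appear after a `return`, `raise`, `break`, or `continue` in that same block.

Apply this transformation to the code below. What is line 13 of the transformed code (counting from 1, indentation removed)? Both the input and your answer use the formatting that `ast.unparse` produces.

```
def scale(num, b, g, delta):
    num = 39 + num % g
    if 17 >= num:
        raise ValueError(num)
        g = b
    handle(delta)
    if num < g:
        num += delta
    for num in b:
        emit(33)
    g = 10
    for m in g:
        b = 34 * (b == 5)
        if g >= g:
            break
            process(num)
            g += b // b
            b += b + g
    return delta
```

Transformed code:
def scale(num, b, g, delta):
    num = 39 + num % g
    if 17 >= num:
        raise ValueError(num)
    handle(delta)
    if num < g:
        num += delta
    for num in b:
        emit(33)
    g = 10
    for m in g:
        b = 34 * (b == 5)
        if g >= g:
            break
    return delta

if g >= g:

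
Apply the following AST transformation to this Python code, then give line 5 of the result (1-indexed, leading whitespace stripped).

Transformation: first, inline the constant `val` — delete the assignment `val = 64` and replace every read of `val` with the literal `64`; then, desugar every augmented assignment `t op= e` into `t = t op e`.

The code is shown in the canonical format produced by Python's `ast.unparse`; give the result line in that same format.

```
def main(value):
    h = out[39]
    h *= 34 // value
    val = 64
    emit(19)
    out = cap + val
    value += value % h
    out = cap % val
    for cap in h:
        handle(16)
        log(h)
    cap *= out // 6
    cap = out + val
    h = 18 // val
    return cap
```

out = cap + 64

Transformed code:
def main(value):
    h = out[39]
    h = h * (34 // value)
    emit(19)
    out = cap + 64
    value = value + value % h
    out = cap % 64
    for cap in h:
        handle(16)
        log(h)
    cap = cap * (out // 6)
    cap = out + 64
    h = 18 // 64
    return cap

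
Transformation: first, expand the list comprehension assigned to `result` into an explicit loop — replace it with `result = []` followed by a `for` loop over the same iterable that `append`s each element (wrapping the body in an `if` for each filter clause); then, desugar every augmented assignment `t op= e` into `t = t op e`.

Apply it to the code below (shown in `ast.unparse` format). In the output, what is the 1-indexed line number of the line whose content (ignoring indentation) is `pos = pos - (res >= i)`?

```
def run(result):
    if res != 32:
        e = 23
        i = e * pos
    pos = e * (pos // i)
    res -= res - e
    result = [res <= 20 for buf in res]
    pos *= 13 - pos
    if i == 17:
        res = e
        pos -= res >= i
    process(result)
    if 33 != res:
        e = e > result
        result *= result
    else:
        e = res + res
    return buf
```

Transformed code:
def run(result):
    if res != 32:
        e = 23
        i = e * pos
    pos = e * (pos // i)
    res = res - (res - e)
    result = []
    for buf in res:
        result.append(res <= 20)
    pos = pos * (13 - pos)
    if i == 17:
        res = e
        pos = pos - (res >= i)
    process(result)
    if 33 != res:
        e = e > result
        result = result * result
    else:
        e = res + res
    return buf

13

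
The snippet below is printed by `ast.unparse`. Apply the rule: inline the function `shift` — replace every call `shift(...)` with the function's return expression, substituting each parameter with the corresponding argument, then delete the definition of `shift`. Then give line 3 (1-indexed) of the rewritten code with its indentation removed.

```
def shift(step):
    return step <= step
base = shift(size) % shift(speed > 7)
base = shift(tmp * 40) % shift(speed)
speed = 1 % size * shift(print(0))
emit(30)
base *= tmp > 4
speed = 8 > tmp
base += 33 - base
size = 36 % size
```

Transformed code:
base = (size <= size) % ((speed > 7) <= (speed > 7))
base = (tmp * 40 <= tmp * 40) % (speed <= speed)
speed = 1 % size * (print(0) <= print(0))
emit(30)
base *= tmp > 4
speed = 8 > tmp
base += 33 - base
size = 36 % size

speed = 1 % size * (print(0) <= print(0))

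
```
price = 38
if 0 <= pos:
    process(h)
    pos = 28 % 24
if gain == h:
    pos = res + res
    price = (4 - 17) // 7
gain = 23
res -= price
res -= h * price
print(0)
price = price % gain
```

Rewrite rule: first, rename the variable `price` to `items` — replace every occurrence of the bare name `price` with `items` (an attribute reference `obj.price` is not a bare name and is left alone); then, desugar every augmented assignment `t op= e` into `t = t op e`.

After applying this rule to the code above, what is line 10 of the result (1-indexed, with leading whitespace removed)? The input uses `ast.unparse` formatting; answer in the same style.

res = res - h * items

Transformed code:
items = 38
if 0 <= pos:
    process(h)
    pos = 28 % 24
if gain == h:
    pos = res + res
    items = (4 - 17) // 7
gain = 23
res = res - items
res = res - h * items
print(0)
items = items % gain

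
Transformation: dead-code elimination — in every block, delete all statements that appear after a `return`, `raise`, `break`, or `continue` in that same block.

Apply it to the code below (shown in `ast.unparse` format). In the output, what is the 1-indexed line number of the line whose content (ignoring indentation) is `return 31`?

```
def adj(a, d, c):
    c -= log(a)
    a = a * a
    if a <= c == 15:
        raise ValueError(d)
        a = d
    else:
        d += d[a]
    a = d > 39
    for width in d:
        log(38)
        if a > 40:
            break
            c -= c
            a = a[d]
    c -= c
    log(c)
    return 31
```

Transformed code:
def adj(a, d, c):
    c -= log(a)
    a = a * a
    if a <= c == 15:
        raise ValueError(d)
    else:
        d += d[a]
    a = d > 39
    for width in d:
        log(38)
        if a > 40:
            break
    c -= c
    log(c)
    return 31

15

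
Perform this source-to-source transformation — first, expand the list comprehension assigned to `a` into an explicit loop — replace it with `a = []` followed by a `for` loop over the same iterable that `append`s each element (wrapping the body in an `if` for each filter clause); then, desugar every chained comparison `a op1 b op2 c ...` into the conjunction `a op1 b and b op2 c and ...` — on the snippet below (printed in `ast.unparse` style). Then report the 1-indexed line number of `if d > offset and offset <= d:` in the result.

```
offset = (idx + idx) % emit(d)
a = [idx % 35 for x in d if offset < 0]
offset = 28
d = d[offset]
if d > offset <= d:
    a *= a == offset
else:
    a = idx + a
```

8

Transformed code:
offset = (idx + idx) % emit(d)
a = []
for x in d:
    if offset < 0:
        a.append(idx % 35)
offset = 28
d = d[offset]
if d > offset and offset <= d:
    a *= a == offset
else:
    a = idx + a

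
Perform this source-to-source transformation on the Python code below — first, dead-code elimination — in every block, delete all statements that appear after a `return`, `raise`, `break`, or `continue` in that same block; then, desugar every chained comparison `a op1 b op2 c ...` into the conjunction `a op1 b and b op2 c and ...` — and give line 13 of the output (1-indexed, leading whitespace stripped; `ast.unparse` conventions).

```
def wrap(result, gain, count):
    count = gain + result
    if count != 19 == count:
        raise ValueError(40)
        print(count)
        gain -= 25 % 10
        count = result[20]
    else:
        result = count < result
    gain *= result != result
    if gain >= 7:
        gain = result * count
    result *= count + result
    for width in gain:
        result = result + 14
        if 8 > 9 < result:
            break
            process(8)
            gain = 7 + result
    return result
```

if 8 > 9 and 9 < result:

Transformed code:
def wrap(result, gain, count):
    count = gain + result
    if count != 19 and 19 == count:
        raise ValueError(40)
    else:
        result = count < result
    gain *= result != result
    if gain >= 7:
        gain = result * count
    result *= count + result
    for width in gain:
        result = result + 14
        if 8 > 9 and 9 < result:
            break
    return result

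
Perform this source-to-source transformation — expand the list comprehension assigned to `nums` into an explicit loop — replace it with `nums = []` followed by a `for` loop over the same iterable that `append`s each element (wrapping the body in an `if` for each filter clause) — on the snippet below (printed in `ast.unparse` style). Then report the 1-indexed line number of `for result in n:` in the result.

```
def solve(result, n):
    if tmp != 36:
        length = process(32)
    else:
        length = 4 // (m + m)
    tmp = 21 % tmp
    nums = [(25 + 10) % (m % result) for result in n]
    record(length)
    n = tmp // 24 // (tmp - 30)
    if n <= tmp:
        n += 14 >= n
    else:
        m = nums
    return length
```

Transformed code:
def solve(result, n):
    if tmp != 36:
        length = process(32)
    else:
        length = 4 // (m + m)
    tmp = 21 % tmp
    nums = []
    for result in n:
        nums.append((25 + 10) % (m % result))
    record(length)
    n = tmp // 24 // (tmp - 30)
    if n <= tmp:
        n += 14 >= n
    else:
        m = nums
    return length

8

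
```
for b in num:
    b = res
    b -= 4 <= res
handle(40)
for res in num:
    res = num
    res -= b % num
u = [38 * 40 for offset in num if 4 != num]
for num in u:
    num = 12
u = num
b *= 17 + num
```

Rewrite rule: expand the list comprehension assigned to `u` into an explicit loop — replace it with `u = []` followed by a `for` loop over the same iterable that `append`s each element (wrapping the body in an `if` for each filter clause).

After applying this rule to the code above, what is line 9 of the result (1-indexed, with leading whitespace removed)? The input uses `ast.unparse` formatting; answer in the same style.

for offset in num:

Transformed code:
for b in num:
    b = res
    b -= 4 <= res
handle(40)
for res in num:
    res = num
    res -= b % num
u = []
for offset in num:
    if 4 != num:
        u.append(38 * 40)
for num in u:
    num = 12
u = num
b *= 17 + num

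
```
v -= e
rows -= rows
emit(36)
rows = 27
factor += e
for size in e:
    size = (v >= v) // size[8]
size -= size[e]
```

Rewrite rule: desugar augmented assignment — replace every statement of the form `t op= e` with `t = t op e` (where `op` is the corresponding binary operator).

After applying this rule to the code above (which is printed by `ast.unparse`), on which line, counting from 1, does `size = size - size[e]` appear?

Transformed code:
v = v - e
rows = rows - rows
emit(36)
rows = 27
factor = factor + e
for size in e:
    size = (v >= v) // size[8]
size = size - size[e]

8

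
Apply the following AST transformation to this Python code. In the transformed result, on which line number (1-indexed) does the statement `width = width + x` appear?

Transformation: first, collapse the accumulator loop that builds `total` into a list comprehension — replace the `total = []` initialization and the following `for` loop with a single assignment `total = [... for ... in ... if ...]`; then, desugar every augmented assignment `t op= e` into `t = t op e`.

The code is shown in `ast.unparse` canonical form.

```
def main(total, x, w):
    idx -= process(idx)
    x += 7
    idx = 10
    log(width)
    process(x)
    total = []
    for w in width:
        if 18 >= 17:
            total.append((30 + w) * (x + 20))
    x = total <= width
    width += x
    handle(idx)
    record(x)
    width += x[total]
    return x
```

9

Transformed code:
def main(total, x, w):
    idx = idx - process(idx)
    x = x + 7
    idx = 10
    log(width)
    process(x)
    total = [(30 + w) * (x + 20) for w in width if 18 >= 17]
    x = total <= width
    width = width + x
    handle(idx)
    record(x)
    width = width + x[total]
    return x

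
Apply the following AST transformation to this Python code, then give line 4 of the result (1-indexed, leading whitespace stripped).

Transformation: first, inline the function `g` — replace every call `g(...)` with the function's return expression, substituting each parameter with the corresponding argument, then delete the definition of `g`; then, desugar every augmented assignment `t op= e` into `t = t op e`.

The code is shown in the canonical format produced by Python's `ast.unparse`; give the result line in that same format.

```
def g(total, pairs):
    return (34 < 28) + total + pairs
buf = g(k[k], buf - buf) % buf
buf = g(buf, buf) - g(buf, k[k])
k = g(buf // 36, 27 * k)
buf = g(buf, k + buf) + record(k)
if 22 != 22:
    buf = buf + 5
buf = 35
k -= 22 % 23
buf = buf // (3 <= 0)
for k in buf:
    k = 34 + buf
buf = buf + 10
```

buf = (34 < 28) + buf + (k + buf) + record(k)

Transformed code:
buf = ((34 < 28) + k[k] + (buf - buf)) % buf
buf = (34 < 28) + buf + buf - ((34 < 28) + buf + k[k])
k = (34 < 28) + buf // 36 + 27 * k
buf = (34 < 28) + buf + (k + buf) + record(k)
if 22 != 22:
    buf = buf + 5
buf = 35
k = k - 22 % 23
buf = buf // (3 <= 0)
for k in buf:
    k = 34 + buf
buf = buf + 10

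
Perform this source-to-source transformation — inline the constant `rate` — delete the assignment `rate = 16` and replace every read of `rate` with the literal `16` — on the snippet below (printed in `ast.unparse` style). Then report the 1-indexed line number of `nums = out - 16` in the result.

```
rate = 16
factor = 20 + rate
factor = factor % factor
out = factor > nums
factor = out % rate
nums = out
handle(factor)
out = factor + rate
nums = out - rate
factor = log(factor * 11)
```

8

Transformed code:
factor = 20 + 16
factor = factor % factor
out = factor > nums
factor = out % 16
nums = out
handle(factor)
out = factor + 16
nums = out - 16
factor = log(factor * 11)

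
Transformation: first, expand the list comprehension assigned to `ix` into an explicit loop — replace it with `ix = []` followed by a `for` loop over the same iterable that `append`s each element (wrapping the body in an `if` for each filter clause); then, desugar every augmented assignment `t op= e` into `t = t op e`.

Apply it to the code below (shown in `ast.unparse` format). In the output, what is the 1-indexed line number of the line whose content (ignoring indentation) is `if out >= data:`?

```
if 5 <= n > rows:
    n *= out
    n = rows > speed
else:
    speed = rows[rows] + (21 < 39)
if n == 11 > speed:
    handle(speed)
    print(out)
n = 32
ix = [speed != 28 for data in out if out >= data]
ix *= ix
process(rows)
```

Transformed code:
if 5 <= n > rows:
    n = n * out
    n = rows > speed
else:
    speed = rows[rows] + (21 < 39)
if n == 11 > speed:
    handle(speed)
    print(out)
n = 32
ix = []
for data in out:
    if out >= data:
        ix.append(speed != 28)
ix = ix * ix
process(rows)

12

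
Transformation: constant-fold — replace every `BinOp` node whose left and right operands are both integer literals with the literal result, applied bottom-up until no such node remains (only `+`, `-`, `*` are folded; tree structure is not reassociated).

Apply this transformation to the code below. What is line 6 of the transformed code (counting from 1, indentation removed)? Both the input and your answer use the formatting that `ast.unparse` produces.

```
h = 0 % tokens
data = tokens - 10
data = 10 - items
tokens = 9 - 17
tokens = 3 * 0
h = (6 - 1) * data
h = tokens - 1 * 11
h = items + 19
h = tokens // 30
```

h = 5 * data

Transformed code:
h = 0 % tokens
data = tokens - 10
data = 10 - items
tokens = -8
tokens = 0
h = 5 * data
h = tokens - 11
h = items + 19
h = tokens // 30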